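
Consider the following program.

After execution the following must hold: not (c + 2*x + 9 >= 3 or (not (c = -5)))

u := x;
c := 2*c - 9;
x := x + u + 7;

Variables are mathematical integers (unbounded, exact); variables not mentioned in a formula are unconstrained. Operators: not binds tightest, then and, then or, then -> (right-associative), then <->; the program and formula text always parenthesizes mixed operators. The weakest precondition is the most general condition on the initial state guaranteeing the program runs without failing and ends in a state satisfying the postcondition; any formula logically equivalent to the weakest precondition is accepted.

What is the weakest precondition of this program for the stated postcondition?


Working backward. After the program, the postcondition not (c + 2*x + 9 >= 3 or (not (c = -5))) must hold; in canonical form it is not (c + 2*x >= -6 or (not (c = -5))).
Before x := x + u + 7: not (c + 2*u + 2*x >= -20 or (not (c = -5)))
Before c := 2*c - 9: not (2*c + 2*u + 2*x >= -11 or (not (2*c = 4)))
Before u := x: not (2*c + 4*x >= -11 or (not (2*c = 4)))
Answer: WP = not (2*c + 4*x >= -11 or (not (2*c = 4)))


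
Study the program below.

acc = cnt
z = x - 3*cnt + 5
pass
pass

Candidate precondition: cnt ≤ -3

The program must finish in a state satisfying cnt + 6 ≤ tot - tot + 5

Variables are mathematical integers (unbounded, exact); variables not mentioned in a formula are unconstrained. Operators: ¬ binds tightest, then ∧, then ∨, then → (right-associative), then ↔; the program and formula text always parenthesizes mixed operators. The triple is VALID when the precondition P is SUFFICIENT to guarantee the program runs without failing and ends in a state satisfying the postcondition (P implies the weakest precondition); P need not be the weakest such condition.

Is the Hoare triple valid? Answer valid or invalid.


Working backward. After the program, the postcondition cnt + 6 ≤ tot - tot + 5 must hold; in canonical form it is cnt ≤ -1.
Before skip: cnt ≤ -1
Before skip: cnt ≤ -1
Before z := x - 3*cnt + 5: cnt ≤ -1
Before acc := cnt: cnt ≤ -1
The weakest precondition is cnt ≤ -1.
Check whether cnt ≤ -3 implies it.
Every state satisfying the precondition satisfies the weakest precondition: the implication holds.
Answer: valid


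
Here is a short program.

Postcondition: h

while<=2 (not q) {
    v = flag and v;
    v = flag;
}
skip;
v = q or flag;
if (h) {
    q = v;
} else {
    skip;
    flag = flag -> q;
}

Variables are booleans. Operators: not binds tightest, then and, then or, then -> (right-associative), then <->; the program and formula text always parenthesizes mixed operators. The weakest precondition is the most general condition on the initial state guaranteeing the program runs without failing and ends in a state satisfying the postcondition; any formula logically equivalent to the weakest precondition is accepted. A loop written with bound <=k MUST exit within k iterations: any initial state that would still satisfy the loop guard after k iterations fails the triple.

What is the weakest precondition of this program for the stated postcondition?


Working backward. After the program, h must hold.
Then branch requires h; else branch requires h.
Before the if: (not h) -> h
Before v := q or flag: (not h) -> h
Before skip: (not h) -> h
Before the loop (bound <=2), unroll the exhaustion recursion (WP_0 = exit-now case; WP_j = one more guarded iteration, up to j = 2):
  WP_0: q and ((not h) -> h)
  WP_1: ((not q) -> (q and ((not h) -> h))) and (q -> ((not h) -> h))
  WP_2: ((not q) -> (((not q) -> (q and ((not h) -> h))) and (q -> ((not h) -> h)))) and (q -> ((not h) -> h))
So before the loop: ((not q) -> (((not q) -> (q and ((not h) -> h))) and (q -> ((not h) -> h)))) and (q -> ((not h) -> h))
Answer: WP = ((not q) -> (((not q) -> (q and ((not h) -> h))) and (q -> ((not h) -> h)))) and (q -> ((not h) -> h))


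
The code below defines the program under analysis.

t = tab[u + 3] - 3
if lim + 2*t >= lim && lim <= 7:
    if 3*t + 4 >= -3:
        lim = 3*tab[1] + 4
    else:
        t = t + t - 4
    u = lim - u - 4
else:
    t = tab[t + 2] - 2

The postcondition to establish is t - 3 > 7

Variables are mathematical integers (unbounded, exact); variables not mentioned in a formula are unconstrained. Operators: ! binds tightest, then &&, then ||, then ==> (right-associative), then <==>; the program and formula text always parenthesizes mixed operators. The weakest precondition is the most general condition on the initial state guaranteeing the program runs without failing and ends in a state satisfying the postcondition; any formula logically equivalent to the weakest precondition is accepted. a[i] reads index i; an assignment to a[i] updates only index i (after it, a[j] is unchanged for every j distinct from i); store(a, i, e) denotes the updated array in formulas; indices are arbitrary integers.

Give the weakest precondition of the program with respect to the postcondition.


Working backward. After the program, the postcondition t - 3 > 7 must hold; in canonical form it is t > 10.
Then branch requires (3*t >= -7 ==> t > 10) && ((!(3*t >= -7)) ==> 2*t > 14); else branch requires tab[t + 2] > 12.
Before the if: ((2*t >= 0 && lim <= 7) ==> ((3*t >= -7 ==> t > 10) && ((!(3*t >= -7)) ==> 2*t > 14))) && ((!(2*t >= 0 && lim <= 7)) ==> tab[t + 2] > 12)
Before t := tab[u + 3] - 3: ((2*tab[u + 3] >= 6 && lim <= 7) ==> ((3*tab[u + 3] >= 2 ==> tab[u + 3] > 13) && ((!(3*tab[u + 3] >= 2)) ==> 2*tab[u + 3] > 20))) && ((!(2*tab[u + 3] >= 6 && lim <= 7)) ==> tab[tab[u + 3] - 1] > 12)
Answer: WP = ((2*tab[u + 3] >= 6 && lim <= 7) ==> ((3*tab[u + 3] >= 2 ==> tab[u + 3] > 13) && ((!(3*tab[u + 3] >= 2)) ==> 2*tab[u + 3] > 20))) && ((!(2*tab[u + 3] >= 6 && lim <= 7)) ==> tab[tab[u + 3] - 1] > 12)


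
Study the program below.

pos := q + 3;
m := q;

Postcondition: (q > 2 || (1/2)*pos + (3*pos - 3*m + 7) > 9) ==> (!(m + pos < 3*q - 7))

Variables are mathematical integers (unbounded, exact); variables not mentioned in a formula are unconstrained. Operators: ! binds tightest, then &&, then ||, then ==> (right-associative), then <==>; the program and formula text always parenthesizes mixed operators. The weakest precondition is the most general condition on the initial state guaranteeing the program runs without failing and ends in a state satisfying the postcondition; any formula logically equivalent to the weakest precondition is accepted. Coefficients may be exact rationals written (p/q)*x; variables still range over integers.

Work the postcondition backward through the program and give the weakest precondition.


Working backward. After the program, the postcondition (q > 2 || (1/2)*pos + (3*pos - 3*m + 7) > 9) ==> (!(m + pos < 3*q - 7)) must hold; in canonical form it is (q > 2 || (7/2)*pos > 3*m + 2) ==> (!(m + pos < 3*q - 7)).
Before m := q: (q > 2 || (7/2)*pos > 3*q + 2) ==> (!(pos < 2*q - 7))
Before pos := q + 3: (q > 2 || (1/2)*q > -17/2) ==> (!(q > 10))
Answer: WP = (q > 2 || (1/2)*q > -17/2) ==> (!(q > 10))


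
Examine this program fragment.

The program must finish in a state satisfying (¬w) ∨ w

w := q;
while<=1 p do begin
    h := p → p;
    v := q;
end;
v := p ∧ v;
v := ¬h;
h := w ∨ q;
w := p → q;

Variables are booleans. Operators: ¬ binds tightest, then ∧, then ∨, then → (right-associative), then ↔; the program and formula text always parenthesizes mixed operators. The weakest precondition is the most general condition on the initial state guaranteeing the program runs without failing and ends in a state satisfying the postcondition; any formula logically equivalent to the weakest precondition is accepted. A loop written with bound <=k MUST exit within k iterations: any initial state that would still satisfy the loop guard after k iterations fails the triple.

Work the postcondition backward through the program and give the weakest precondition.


Working backward. After the program, the postcondition (¬w) ∨ w must hold; in canonical form it is true.
Before w := p → q: true
Before h := w ∨ q: true
Before v := ¬h: true
Before v := p ∧ v: true
Before the loop (bound <=1), unroll the exhaustion recursion (WP_0 = exit-now case; WP_j = one more guarded iteration, up to j = 1):
  WP_0: ¬p
  WP_1: p → (¬p)
So before the loop: p → (¬p)
Before w := q: p → (¬p)
Answer: WP = p → (¬p)


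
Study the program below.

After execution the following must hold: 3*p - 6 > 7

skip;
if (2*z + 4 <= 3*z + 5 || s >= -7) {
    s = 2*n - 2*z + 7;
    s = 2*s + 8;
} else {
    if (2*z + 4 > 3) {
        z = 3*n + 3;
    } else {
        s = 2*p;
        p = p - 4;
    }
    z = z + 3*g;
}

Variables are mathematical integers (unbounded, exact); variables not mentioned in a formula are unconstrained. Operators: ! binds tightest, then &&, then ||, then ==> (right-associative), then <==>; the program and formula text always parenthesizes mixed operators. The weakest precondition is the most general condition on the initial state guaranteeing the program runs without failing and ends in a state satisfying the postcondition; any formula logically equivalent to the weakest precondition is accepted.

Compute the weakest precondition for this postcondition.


Working backward. After the program, the postcondition 3*p - 6 > 7 must hold; in canonical form it is 3*p > 13.
Then branch requires 3*p > 13; else branch requires (2*z > -1 ==> 3*p > 13) && ((!(2*z > -1)) ==> 3*p > 25).
Before the if: ((z >= -1 || s >= -7) ==> 3*p > 13) && ((!(z >= -1 || s >= -7)) ==> ((2*z > -1 ==> 3*p > 13) && ((!(2*z > -1)) ==> 3*p > 25)))
Before skip: ((z >= -1 || s >= -7) ==> 3*p > 13) && ((!(z >= -1 || s >= -7)) ==> ((2*z > -1 ==> 3*p > 13) && ((!(2*z > -1)) ==> 3*p > 25)))
Answer: WP = ((z >= -1 || s >= -7) ==> 3*p > 13) && ((!(z >= -1 || s >= -7)) ==> ((2*z > -1 ==> 3*p > 13) && ((!(2*z > -1)) ==> 3*p > 25)))


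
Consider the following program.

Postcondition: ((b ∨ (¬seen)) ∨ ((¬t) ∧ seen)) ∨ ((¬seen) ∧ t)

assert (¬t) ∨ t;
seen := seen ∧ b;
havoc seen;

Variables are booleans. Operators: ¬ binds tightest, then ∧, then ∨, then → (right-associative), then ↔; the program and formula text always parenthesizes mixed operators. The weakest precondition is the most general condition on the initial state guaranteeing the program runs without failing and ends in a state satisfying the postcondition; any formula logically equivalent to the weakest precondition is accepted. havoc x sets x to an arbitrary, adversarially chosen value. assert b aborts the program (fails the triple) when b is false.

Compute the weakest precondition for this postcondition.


Working backward. After the program, the postcondition ((b ∨ (¬seen)) ∨ ((¬t) ∧ seen)) ∨ ((¬seen) ∧ t) must hold; in canonical form it is b ∨ (¬seen) ∨ ((¬t) ∧ seen) ∨ ((¬seen) ∧ t).
Before havoc seen: b ∨ (¬t)
Before seen := seen ∧ b: b ∨ (¬t)
Before assert (¬t) ∨ t: b ∨ (¬t)
Answer: WP = b ∨ (¬t)


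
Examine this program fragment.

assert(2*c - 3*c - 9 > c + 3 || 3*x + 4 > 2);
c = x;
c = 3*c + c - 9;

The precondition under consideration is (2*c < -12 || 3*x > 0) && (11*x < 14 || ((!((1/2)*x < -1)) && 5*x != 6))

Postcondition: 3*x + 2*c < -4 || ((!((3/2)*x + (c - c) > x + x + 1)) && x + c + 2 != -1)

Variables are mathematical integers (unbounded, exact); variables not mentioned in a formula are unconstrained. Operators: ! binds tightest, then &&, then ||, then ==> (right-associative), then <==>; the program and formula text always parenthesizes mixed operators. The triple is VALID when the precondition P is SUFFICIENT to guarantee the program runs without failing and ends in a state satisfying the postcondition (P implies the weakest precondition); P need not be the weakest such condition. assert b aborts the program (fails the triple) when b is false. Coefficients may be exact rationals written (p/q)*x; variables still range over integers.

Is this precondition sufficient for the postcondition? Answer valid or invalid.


Working backward. After the program, the postcondition 3*x + 2*c < -4 || ((!((3/2)*x + (c - c) > x + x + 1)) && x + c + 2 != -1) must hold; in canonical form it is 2*c + 3*x < -4 || ((!((1/2)*x < -1)) && c + x != -3).
Before c := 3*c + c - 9: 8*c + 3*x < 14 || ((!((1/2)*x < -1)) && 4*c + x != 6)
Before c := x: 11*x < 14 || ((!((1/2)*x < -1)) && 5*x != 6)
Before assert 2*c - 3*c - 9 > c + 3 || 3*x + 4 > 2: (2*c < -12 || 3*x > -2) && (11*x < 14 || ((!((1/2)*x < -1)) && 5*x != 6))
The weakest precondition is (2*c < -12 || 3*x > -2) && (11*x < 14 || ((!((1/2)*x < -1)) && 5*x != 6)).
Check whether (2*c < -12 || 3*x > 0) && (11*x < 14 || ((!((1/2)*x < -1)) && 5*x != 6)) implies it.
Every state satisfying the precondition satisfies the weakest precondition: the implication holds.
Answer: valid


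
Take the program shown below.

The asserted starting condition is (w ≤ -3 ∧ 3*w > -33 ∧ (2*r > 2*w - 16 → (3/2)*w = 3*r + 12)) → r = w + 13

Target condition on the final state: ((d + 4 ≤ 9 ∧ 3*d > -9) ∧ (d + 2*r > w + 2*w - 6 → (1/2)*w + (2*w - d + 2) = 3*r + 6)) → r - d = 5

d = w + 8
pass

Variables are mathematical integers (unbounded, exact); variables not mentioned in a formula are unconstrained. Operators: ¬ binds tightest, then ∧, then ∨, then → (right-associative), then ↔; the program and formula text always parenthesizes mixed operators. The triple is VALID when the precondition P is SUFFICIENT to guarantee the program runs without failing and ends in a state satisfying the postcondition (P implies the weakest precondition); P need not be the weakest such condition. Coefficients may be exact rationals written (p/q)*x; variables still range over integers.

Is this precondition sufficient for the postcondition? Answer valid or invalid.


Working backward. After the program, the postcondition ((d + 4 ≤ 9 ∧ 3*d > -9) ∧ (d + 2*r > w + 2*w - 6 → (1/2)*w + (2*w - d + 2) = 3*r + 6)) → r - d = 5 must hold; in canonical form it is (d ≤ 5 ∧ 3*d > -9 ∧ (d + 2*r > 3*w - 6 → (5/2)*w = d + 3*r + 4)) → r = d + 5.
Before skip: (d ≤ 5 ∧ 3*d > -9 ∧ (d + 2*r > 3*w - 6 → (5/2)*w = d + 3*r + 4)) → r = d + 5
Before d := w + 8: (w ≤ -3 ∧ 3*w > -33 ∧ (2*r > 2*w - 14 → (3/2)*w = 3*r + 12)) → r = w + 13
The weakest precondition is (w ≤ -3 ∧ 3*w > -33 ∧ (2*r > 2*w - 14 → (3/2)*w = 3*r + 12)) → r = w + 13.
Check whether (w ≤ -3 ∧ 3*w > -33 ∧ (2*r > 2*w - 16 → (3/2)*w = 3*r + 12)) → r = w + 13 implies it.
Countermodel: at the initial state r = -10, w = -3, the precondition holds but the weakest precondition fails.
Answer: invalid


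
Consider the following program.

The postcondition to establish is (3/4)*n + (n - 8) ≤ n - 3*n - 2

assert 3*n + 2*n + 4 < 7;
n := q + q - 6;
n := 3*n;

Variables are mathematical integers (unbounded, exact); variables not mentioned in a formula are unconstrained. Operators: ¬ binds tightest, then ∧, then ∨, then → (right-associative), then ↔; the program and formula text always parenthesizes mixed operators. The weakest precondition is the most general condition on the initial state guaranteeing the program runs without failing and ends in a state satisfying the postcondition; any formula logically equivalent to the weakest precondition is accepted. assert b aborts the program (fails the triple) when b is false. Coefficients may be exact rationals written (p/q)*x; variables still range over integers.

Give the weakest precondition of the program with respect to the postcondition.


Working backward. After the program, the postcondition (3/4)*n + (n - 8) ≤ n - 3*n - 2 must hold; in canonical form it is (15/4)*n ≤ 6.
Before n := 3*n: (45/4)*n ≤ 6
Before n := q + q - 6: (45/2)*q ≤ 147/2
Before assert 3*n + 2*n + 4 < 7: 5*n < 3 ∧ (45/2)*q ≤ 147/2
Answer: WP = 5*n < 3 ∧ (45/2)*q ≤ 147/2


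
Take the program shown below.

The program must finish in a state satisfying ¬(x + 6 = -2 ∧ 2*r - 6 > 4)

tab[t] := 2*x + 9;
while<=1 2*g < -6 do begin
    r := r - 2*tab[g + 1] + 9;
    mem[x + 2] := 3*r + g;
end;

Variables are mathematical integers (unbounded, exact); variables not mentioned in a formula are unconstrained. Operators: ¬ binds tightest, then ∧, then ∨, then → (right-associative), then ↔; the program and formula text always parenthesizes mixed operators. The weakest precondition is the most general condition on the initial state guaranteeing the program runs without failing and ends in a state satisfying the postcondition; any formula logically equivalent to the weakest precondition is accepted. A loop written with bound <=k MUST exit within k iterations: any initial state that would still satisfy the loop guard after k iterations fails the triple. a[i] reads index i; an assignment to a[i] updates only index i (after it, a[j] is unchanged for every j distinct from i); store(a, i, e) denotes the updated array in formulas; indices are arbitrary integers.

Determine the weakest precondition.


Working backward. After the program, the postcondition ¬(x + 6 = -2 ∧ 2*r - 6 > 4) must hold; in canonical form it is ¬(x = -8 ∧ 2*r > 10).
Before the loop (bound <=1), unroll the exhaustion recursion (WP_0 = exit-now case; WP_j = one more guarded iteration, up to j = 1):
  WP_0: (¬(2*g < -6)) ∧ (¬(x = -8 ∧ 2*r > 10))
  WP_1: (2*g < -6 → ((¬(2*g < -6)) ∧ (¬(x = -8 ∧ 2*r > 4*tab[g + 1] - 8)))) ∧ ((¬(2*g < -6)) → (¬(x = -8 ∧ 2*r > 10)))
So before the loop: (2*g < -6 → ((¬(2*g < -6)) ∧ (¬(x = -8 ∧ 2*r > 4*tab[g + 1] - 8)))) ∧ ((¬(2*g < -6)) → (¬(x = -8 ∧ 2*r > 10)))
Before tab[t] := 2*x + 9: (2*g < -6 → ((¬(2*g < -6)) ∧ (¬(x = -8 ∧ 2*r > 4*store(tab, t, 2*x + 9)[g + 1] - 8)))) ∧ ((¬(2*g < -6)) → (¬(x = -8 ∧ 2*r > 10)))
Answer: WP = (2*g < -6 → ((¬(2*g < -6)) ∧ (¬(x = -8 ∧ 2*r > 4*store(tab, t, 2*x + 9)[g + 1] - 8)))) ∧ ((¬(2*g < -6)) → (¬(x = -8 ∧ 2*r > 10)))


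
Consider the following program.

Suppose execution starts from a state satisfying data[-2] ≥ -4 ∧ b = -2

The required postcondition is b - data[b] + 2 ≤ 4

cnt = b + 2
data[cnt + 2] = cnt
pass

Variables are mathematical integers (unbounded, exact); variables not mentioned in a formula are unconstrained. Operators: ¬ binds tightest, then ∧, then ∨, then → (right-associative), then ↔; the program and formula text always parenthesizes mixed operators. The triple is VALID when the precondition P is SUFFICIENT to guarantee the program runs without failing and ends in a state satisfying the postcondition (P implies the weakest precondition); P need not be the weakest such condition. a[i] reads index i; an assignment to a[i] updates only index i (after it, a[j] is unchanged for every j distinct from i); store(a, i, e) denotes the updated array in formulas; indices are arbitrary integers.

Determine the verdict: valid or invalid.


Working backward. After the program, the postcondition b - data[b] + 2 ≤ 4 must hold; in canonical form it is b ≤ data[b] + 2.
Before skip: b ≤ data[b] + 2
Before data[cnt + 2] := cnt: b ≤ store(data, cnt + 2, cnt)[b] + 2
Before cnt := b + 2: b ≤ store(data, b + 4, b + 2)[b] + 2
The weakest precondition is b ≤ store(data, b + 4, b + 2)[b] + 2.
Check whether data[-2] ≥ -4 ∧ b = -2 implies it.
Every state satisfying the precondition satisfies the weakest precondition: the implication holds.
Answer: valid


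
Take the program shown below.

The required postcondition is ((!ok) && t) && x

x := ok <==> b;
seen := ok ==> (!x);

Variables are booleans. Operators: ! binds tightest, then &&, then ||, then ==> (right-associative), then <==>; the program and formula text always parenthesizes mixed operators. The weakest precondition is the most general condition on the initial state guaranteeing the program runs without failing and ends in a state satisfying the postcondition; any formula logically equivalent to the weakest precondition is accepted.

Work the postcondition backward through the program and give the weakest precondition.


Working backward. After the program, the postcondition ((!ok) && t) && x must hold; in canonical form it is (!ok) && t && x.
Before seen := ok ==> (!x): (!ok) && t && x
Before x := ok <==> b: (!ok) && t && (ok <==> b)
Answer: WP = (!ok) && t && (ok <==> b)


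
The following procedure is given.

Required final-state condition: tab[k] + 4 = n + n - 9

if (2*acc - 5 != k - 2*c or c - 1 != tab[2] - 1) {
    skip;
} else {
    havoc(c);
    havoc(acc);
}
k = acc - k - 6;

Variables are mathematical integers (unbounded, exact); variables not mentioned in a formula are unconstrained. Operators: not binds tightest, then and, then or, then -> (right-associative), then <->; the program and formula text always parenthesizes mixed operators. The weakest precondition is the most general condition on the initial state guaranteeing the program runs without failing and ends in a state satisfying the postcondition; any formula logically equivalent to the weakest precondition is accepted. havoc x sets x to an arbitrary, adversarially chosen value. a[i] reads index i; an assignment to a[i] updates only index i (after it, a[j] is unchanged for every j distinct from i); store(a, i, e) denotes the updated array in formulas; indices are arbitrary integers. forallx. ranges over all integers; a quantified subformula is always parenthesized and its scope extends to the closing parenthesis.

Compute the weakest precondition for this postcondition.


Working backward. After the program, the postcondition tab[k] + 4 = n + n - 9 must hold; in canonical form it is tab[k] = 2*n - 13.
Before k := acc - k - 6: tab[acc - k - 6] = 2*n - 13
Then branch requires tab[acc - k - 6] = 2*n - 13; else branch requires forall acc_1. tab[acc_1 - k - 6] = 2*n - 13.
Before the if: ((2*acc + 2*c != k + 5 or c != tab[2]) -> tab[acc - k - 6] = 2*n - 13) and ((not (2*acc + 2*c != k + 5 or c != tab[2])) -> (forall acc_1. tab[acc_1 - k - 6] = 2*n - 13))
Answer: WP = ((2*acc + 2*c != k + 5 or c != tab[2]) -> tab[acc - k - 6] = 2*n - 13) and ((not (2*acc + 2*c != k + 5 or c != tab[2])) -> (forall acc_1. tab[acc_1 - k - 6] = 2*n - 13))


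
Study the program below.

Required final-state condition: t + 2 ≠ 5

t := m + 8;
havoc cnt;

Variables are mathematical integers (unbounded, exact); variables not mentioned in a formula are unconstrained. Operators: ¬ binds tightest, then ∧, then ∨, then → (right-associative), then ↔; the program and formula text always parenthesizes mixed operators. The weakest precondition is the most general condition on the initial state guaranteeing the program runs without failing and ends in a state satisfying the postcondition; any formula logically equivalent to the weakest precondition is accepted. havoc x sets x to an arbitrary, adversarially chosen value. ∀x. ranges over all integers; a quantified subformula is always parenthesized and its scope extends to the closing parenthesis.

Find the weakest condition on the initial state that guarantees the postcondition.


Working backward. After the program, the postcondition t + 2 ≠ 5 must hold; in canonical form it is t ≠ 3.
Before havoc cnt: t ≠ 3
Before t := m + 8: m ≠ -5
Answer: WP = m ≠ -5


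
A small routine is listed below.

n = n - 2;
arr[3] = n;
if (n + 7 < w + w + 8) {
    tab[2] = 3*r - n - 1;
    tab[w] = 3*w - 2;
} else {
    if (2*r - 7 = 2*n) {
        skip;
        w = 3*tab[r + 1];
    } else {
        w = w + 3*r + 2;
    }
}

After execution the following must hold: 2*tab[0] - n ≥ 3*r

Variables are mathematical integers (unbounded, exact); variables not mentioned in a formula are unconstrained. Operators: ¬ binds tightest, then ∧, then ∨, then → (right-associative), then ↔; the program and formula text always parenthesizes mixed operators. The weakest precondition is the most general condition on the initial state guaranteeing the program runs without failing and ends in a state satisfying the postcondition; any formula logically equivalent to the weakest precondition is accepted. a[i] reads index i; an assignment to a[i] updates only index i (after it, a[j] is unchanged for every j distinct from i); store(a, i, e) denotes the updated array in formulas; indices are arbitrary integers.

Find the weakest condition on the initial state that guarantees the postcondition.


Working backward. After the program, the postcondition 2*tab[0] - n ≥ 3*r must hold; in canonical form it is 2*tab[0] ≥ n + 3*r.
Then branch requires 2*store(store(tab, 2, -n + 3*r - 1), w, 3*w - 2)[0] ≥ n + 3*r; else branch requires (2*r = 2*n + 7 → 2*tab[0] ≥ n + 3*r) ∧ ((¬(2*r = 2*n + 7)) → 2*tab[0] ≥ n + 3*r).
Before the if: (n < 2*w + 1 → 2*store(store(tab, 2, -n + 3*r - 1), w, 3*w - 2)[0] ≥ n + 3*r) ∧ ((¬(n < 2*w + 1)) → ((2*r = 2*n + 7 → 2*tab[0] ≥ n + 3*r) ∧ ((¬(2*r = 2*n + 7)) → 2*tab[0] ≥ n + 3*r)))
Before arr[3] := n: (n < 2*w + 1 → 2*store(store(tab, 2, -n + 3*r - 1), w, 3*w - 2)[0] ≥ n + 3*r) ∧ ((¬(n < 2*w + 1)) → ((2*r = 2*n + 7 → 2*tab[0] ≥ n + 3*r) ∧ ((¬(2*r = 2*n + 7)) → 2*tab[0] ≥ n + 3*r)))
Before n := n - 2: (n < 2*w + 3 → 2*store(store(tab, 2, -n + 3*r + 1), w, 3*w - 2)[0] ≥ n + 3*r - 2) ∧ ((¬(n < 2*w + 3)) → ((2*r = 2*n + 3 → 2*tab[0] ≥ n + 3*r - 2) ∧ ((¬(2*r = 2*n + 3)) → 2*tab[0] ≥ n + 3*r - 2)))
Answer: WP = (n < 2*w + 3 → 2*store(store(tab, 2, -n + 3*r + 1), w, 3*w - 2)[0] ≥ n + 3*r - 2) ∧ ((¬(n < 2*w + 3)) → ((2*r = 2*n + 3 → 2*tab[0] ≥ n + 3*r - 2) ∧ ((¬(2*r = 2*n + 3)) → 2*tab[0] ≥ n + 3*r - 2)))


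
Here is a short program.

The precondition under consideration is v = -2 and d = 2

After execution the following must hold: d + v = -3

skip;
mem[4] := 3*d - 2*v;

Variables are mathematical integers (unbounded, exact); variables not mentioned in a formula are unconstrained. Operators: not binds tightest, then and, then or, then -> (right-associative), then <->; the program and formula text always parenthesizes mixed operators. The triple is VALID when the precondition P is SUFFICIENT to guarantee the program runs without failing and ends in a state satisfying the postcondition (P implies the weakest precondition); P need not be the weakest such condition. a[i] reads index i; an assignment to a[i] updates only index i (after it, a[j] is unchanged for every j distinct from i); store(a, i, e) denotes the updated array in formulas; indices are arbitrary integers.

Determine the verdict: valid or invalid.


Working backward. After the program, d + v = -3 must hold.
Before mem[4] := 3*d - 2*v: d + v = -3
Before skip: d + v = -3
The weakest precondition is d + v = -3.
Check whether v = -2 and d = 2 implies it.
Countermodel: at the initial state d = 2, v = -2, the precondition holds but the weakest precondition fails.
Answer: invalid


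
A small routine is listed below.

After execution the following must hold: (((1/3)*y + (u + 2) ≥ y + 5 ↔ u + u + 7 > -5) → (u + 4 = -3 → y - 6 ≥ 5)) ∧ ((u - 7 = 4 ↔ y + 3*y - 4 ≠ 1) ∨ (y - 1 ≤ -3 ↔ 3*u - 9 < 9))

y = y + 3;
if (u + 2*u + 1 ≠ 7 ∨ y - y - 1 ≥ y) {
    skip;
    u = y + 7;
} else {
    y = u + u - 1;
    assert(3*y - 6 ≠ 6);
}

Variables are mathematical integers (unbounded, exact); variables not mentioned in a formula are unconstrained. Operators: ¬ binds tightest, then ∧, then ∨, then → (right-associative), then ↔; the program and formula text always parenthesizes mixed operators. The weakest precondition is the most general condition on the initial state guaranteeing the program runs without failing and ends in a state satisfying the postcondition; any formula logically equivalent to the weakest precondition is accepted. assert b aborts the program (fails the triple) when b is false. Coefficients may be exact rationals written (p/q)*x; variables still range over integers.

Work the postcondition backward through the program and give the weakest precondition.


Working backward. After the program, the postcondition (((1/3)*y + (u + 2) ≥ y + 5 ↔ u + u + 7 > -5) → (u + 4 = -3 → y - 6 ≥ 5)) ∧ ((u - 7 = 4 ↔ y + 3*y - 4 ≠ 1) ∨ (y - 1 ≤ -3 ↔ 3*u - 9 < 9)) must hold; in canonical form it is ((u ≥ (2/3)*y + 3 ↔ 2*u > -12) → (u = -7 → y ≥ 11)) ∧ ((u = 11 ↔ 4*y ≠ 5) ∨ (y ≤ -2 ↔ 3*u < 18)).
Then branch requires (((1/3)*y ≥ -4 ↔ 2*y > -26) → (y = -14 → y ≥ 11)) ∧ ((y = 4 ↔ 4*y ≠ 5) ∨ (y ≤ -2 ↔ 3*y < -3)); else branch requires 6*u ≠ 15 ∧ (((1/3)*u ≤ -7/3 ↔ 2*u > -12) → (u = -7 → 2*u ≥ 12)) ∧ ((u = 11 ↔ 8*u ≠ 9) ∨ (2*u ≤ -1 ↔ 3*u < 18)).
Before the if: ((3*u ≠ 6 ∨ y ≤ -1) → ((((1/3)*y ≥ -4 ↔ 2*y > -26) → (y = -14 → y ≥ 11)) ∧ ((y = 4 ↔ 4*y ≠ 5) ∨ (y ≤ -2 ↔ 3*y < -3)))) ∧ ((¬(3*u ≠ 6 ∨ y ≤ -1)) → (6*u ≠ 15 ∧ (((1/3)*u ≤ -7/3 ↔ 2*u > -12) → (u = -7 → 2*u ≥ 12)) ∧ ((u = 11 ↔ 8*u ≠ 9) ∨ (2*u ≤ -1 ↔ 3*u < 18))))
Before y := y + 3: ((3*u ≠ 6 ∨ y ≤ -4) → ((((1/3)*y ≥ -5 ↔ 2*y > -32) → (y = -17 → y ≥ 8)) ∧ ((y = 1 ↔ 4*y ≠ -7) ∨ (y ≤ -5 ↔ 3*y < -12)))) ∧ ((¬(3*u ≠ 6 ∨ y ≤ -4)) → (6*u ≠ 15 ∧ (((1/3)*u ≤ -7/3 ↔ 2*u > -12) → (u = -7 → 2*u ≥ 12)) ∧ ((u = 11 ↔ 8*u ≠ 9) ∨ (2*u ≤ -1 ↔ 3*u < 18))))
Answer: WP = ((3*u ≠ 6 ∨ y ≤ -4) → ((((1/3)*y ≥ -5 ↔ 2*y > -32) → (y = -17 → y ≥ 8)) ∧ ((y = 1 ↔ 4*y ≠ -7) ∨ (y ≤ -5 ↔ 3*y < -12)))) ∧ ((¬(3*u ≠ 6 ∨ y ≤ -4)) → (6*u ≠ 15 ∧ (((1/3)*u ≤ -7/3 ↔ 2*u > -12) → (u = -7 → 2*u ≥ 12)) ∧ ((u = 11 ↔ 8*u ≠ 9) ∨ (2*u ≤ -1 ↔ 3*u < 18))))


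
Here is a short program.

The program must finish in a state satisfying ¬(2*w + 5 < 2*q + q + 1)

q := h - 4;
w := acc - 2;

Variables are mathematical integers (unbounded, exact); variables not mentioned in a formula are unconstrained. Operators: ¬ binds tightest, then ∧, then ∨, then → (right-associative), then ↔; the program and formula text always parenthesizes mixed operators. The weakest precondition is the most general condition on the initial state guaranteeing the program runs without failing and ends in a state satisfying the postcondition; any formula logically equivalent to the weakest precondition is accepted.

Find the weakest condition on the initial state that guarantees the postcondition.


Working backward. After the program, the postcondition ¬(2*w + 5 < 2*q + q + 1) must hold; in canonical form it is ¬(2*w < 3*q - 4).
Before w := acc - 2: ¬(2*acc < 3*q)
Before q := h - 4: ¬(2*acc < 3*h - 12)
Answer: WP = ¬(2*acc < 3*h - 12)


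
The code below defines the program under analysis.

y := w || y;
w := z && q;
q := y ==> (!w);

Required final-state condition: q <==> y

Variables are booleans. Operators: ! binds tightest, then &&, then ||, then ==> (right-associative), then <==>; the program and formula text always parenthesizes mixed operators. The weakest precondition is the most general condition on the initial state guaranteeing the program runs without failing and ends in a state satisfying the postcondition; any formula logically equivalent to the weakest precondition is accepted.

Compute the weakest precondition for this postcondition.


Working backward. After the program, q <==> y must hold.
Before q := y ==> (!w): (y ==> (!w)) <==> y
Before w := z && q: (y ==> (!(z && q))) <==> y
Before y := w || y: ((w || y) ==> (!(z && q))) <==> (w || y)
Answer: WP = ((w || y) ==> (!(z && q))) <==> (w || y)


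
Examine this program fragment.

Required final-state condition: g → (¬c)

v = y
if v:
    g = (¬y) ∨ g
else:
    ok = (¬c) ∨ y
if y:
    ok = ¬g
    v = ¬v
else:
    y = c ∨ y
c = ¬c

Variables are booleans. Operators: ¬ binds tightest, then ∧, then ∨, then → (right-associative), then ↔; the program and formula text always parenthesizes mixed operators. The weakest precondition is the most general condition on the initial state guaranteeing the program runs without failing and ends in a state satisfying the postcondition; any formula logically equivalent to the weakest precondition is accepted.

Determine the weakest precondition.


Working backward. After the program, g → (¬c) must hold.
Before c := ¬c: g → c
Then branch requires g → c; else branch requires g → c.
Before the if: (y → (g → c)) ∧ ((¬y) → (g → c))
Then branch requires (y → (((¬y) ∨ g) → c)) ∧ ((¬y) → (((¬y) ∨ g) → c)); else branch requires (y → (g → c)) ∧ ((¬y) → (g → c)).
Before the if: (v → ((y → (((¬y) ∨ g) → c)) ∧ ((¬y) → (((¬y) ∨ g) → c)))) ∧ ((¬v) → ((y → (g → c)) ∧ ((¬y) → (g → c))))
Before v := y: (y → ((y → (((¬y) ∨ g) → c)) ∧ ((¬y) → (((¬y) ∨ g) → c)))) ∧ ((¬y) → ((y → (g → c)) ∧ ((¬y) → (g → c))))
Answer: WP = (y → ((y → (((¬y) ∨ g) → c)) ∧ ((¬y) → (((¬y) ∨ g) → c)))) ∧ ((¬y) → ((y → (g → c)) ∧ ((¬y) → (g → c))))


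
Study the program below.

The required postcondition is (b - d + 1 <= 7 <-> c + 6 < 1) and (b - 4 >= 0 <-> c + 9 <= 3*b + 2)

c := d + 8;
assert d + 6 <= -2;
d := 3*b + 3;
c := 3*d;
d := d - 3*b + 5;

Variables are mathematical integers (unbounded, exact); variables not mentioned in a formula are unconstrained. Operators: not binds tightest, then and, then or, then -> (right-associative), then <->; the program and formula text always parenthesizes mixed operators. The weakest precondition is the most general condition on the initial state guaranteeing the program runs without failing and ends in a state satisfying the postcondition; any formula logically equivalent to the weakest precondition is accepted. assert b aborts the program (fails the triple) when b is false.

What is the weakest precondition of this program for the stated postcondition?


Working backward. After the program, the postcondition (b - d + 1 <= 7 <-> c + 6 < 1) and (b - 4 >= 0 <-> c + 9 <= 3*b + 2) must hold; in canonical form it is (b <= d + 6 <-> c < -5) and (b >= 4 <-> c <= 3*b - 7).
Before d := d - 3*b + 5: (4*b <= d + 11 <-> c < -5) and (b >= 4 <-> c <= 3*b - 7)
Before c := 3*d: (4*b <= d + 11 <-> 3*d < -5) and (b >= 4 <-> 3*d <= 3*b - 7)
Before d := 3*b + 3: (b <= 14 <-> 9*b < -14) and (b >= 4 <-> 6*b <= -16)
Before assert d + 6 <= -2: d <= -8 and (b <= 14 <-> 9*b < -14) and (b >= 4 <-> 6*b <= -16)
Before c := d + 8: d <= -8 and (b <= 14 <-> 9*b < -14) and (b >= 4 <-> 6*b <= -16)
Answer: WP = d <= -8 and (b <= 14 <-> 9*b < -14) and (b >= 4 <-> 6*b <= -16)


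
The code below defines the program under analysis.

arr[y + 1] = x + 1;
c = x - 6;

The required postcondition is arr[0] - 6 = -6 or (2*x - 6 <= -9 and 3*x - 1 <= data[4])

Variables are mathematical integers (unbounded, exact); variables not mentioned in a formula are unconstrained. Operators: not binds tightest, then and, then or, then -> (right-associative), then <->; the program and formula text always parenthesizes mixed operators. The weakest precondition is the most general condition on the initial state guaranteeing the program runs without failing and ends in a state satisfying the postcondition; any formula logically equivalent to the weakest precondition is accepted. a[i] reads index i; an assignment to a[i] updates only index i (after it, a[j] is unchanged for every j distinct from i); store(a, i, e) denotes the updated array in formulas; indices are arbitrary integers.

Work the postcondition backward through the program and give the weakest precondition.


Working backward. After the program, the postcondition arr[0] - 6 = -6 or (2*x - 6 <= -9 and 3*x - 1 <= data[4]) must hold; in canonical form it is arr[0] = 0 or (2*x <= -3 and 3*x <= data[4] + 1).
Before c := x - 6: arr[0] = 0 or (2*x <= -3 and 3*x <= data[4] + 1)
Before arr[y + 1] := x + 1: store(arr, y + 1, x + 1)[0] = 0 or (2*x <= -3 and 3*x <= data[4] + 1)
Answer: WP = store(arr, y + 1, x + 1)[0] = 0 or (2*x <= -3 and 3*x <= data[4] + 1)


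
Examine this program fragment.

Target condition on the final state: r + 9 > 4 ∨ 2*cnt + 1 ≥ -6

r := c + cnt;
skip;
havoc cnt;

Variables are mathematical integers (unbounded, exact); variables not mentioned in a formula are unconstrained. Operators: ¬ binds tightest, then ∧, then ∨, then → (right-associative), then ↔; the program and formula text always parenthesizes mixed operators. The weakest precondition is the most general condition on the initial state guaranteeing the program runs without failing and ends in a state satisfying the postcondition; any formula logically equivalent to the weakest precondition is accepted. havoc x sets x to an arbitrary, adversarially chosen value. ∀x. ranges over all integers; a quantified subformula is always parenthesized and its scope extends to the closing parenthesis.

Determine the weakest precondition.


Working backward. After the program, the postcondition r + 9 > 4 ∨ 2*cnt + 1 ≥ -6 must hold; in canonical form it is r > -5 ∨ 2*cnt ≥ -7.
Before havoc cnt: ∀cnt_1. (r > -5 ∨ 2*cnt_1 ≥ -7)
Before skip: ∀cnt_1. (r > -5 ∨ 2*cnt_1 ≥ -7)
Before r := c + cnt: ∀cnt_1. (c + cnt > -5 ∨ 2*cnt_1 ≥ -7)
Answer: WP = ∀cnt_1. (c + cnt > -5 ∨ 2*cnt_1 ≥ -7)


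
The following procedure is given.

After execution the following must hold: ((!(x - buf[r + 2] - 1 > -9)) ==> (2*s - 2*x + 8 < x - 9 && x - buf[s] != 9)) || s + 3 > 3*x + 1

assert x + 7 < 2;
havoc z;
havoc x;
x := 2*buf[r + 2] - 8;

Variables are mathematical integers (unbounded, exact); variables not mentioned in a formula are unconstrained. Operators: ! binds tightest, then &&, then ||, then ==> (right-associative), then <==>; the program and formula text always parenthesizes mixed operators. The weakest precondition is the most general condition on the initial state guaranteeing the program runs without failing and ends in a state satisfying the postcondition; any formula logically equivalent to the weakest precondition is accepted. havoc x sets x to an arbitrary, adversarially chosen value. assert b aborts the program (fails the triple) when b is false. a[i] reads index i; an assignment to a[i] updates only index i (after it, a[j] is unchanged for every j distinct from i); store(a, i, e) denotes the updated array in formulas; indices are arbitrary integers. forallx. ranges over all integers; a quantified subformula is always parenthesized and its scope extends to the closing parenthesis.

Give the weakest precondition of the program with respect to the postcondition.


Working backward. After the program, the postcondition ((!(x - buf[r + 2] - 1 > -9)) ==> (2*s - 2*x + 8 < x - 9 && x - buf[s] != 9)) || s + 3 > 3*x + 1 must hold; in canonical form it is ((!(x > buf[r + 2] - 8)) ==> (2*s < 3*x - 17 && x != buf[s] + 9)) || s > 3*x - 2.
Before x := 2*buf[r + 2] - 8: ((!(buf[r + 2] > 0)) ==> (2*s < 6*buf[r + 2] - 41 && 2*buf[r + 2] != buf[s] + 17)) || s > 6*buf[r + 2] - 26
Before havoc x: ((!(buf[r + 2] > 0)) ==> (2*s < 6*buf[r + 2] - 41 && 2*buf[r + 2] != buf[s] + 17)) || s > 6*buf[r + 2] - 26
Before havoc z: ((!(buf[r + 2] > 0)) ==> (2*s < 6*buf[r + 2] - 41 && 2*buf[r + 2] != buf[s] + 17)) || s > 6*buf[r + 2] - 26
Before assert x + 7 < 2: x < -5 && (((!(buf[r + 2] > 0)) ==> (2*s < 6*buf[r + 2] - 41 && 2*buf[r + 2] != buf[s] + 17)) || s > 6*buf[r + 2] - 26)
Answer: WP = x < -5 && (((!(buf[r + 2] > 0)) ==> (2*s < 6*buf[r + 2] - 41 && 2*buf[r + 2] != buf[s] + 17)) || s > 6*buf[r + 2] - 26)


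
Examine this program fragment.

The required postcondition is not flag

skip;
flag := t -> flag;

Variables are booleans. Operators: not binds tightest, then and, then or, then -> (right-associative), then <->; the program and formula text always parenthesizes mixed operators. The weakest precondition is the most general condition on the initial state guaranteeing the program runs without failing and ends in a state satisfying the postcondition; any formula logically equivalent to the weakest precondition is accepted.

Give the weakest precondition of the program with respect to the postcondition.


Working backward. After the program, not flag must hold.
Before flag := t -> flag: not (t -> flag)
Before skip: not (t -> flag)
Answer: WP = not (t -> flag)


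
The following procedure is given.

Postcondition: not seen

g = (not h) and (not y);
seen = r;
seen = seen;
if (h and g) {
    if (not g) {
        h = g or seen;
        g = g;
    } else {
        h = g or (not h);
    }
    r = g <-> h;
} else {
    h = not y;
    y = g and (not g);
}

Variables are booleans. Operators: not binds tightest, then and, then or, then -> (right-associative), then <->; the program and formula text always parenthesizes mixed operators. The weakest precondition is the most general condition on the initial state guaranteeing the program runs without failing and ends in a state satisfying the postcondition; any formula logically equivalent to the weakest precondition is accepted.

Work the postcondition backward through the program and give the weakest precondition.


Working backward. After the program, not seen must hold.
Then branch requires ((not g) -> (not seen)) and (g -> (not seen)); else branch requires not seen.
Before the if: ((h and g) -> (((not g) -> (not seen)) and (g -> (not seen)))) and ((not (h and g)) -> (not seen))
Before seen := seen: ((h and g) -> (((not g) -> (not seen)) and (g -> (not seen)))) and ((not (h and g)) -> (not seen))
Before seen := r: ((h and g) -> (((not g) -> (not r)) and (g -> (not r)))) and ((not (h and g)) -> (not r))
Before g := (not h) and (not y): not r
Answer: WP = not r
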